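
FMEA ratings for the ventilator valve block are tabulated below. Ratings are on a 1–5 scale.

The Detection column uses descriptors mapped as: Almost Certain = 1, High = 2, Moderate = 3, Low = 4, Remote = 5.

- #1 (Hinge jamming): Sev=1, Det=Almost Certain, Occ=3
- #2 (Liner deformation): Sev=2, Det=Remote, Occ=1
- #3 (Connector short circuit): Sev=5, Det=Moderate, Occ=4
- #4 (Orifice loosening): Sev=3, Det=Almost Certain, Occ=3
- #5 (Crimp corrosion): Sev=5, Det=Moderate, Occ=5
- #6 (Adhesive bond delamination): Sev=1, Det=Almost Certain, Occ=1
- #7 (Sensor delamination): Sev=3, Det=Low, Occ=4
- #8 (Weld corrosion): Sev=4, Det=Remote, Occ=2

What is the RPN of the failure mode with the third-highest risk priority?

RPN = Severity × Occurrence × Detection:
  #1: 1 × 3 × 1 = 3
  #2: 2 × 1 × 5 = 10
  #3: 5 × 4 × 3 = 60
  #4: 3 × 3 × 1 = 9
  #5: 5 × 5 × 3 = 75
  #6: 1 × 1 × 1 = 1
  #7: 3 × 4 × 4 = 48
  #8: 4 × 2 × 5 = 40
Sorted descending: 75, 60, 48, 40, 10, 9, 3, 1.
The third-highest RPN is 48 (#7).

48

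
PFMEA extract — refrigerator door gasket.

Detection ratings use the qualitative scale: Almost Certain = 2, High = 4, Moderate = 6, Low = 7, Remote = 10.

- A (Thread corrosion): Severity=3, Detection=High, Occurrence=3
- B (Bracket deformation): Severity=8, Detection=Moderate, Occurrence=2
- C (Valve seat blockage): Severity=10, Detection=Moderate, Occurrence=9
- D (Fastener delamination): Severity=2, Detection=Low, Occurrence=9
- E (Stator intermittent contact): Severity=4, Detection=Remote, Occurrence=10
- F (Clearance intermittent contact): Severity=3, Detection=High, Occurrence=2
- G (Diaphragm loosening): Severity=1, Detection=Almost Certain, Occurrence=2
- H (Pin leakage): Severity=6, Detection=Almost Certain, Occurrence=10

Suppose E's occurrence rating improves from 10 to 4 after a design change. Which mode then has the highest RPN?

C

RPN = Severity × Occurrence × Detection:
  A: 3 × 3 × 4 = 36
  B: 8 × 2 × 6 = 96
  C: 10 × 9 × 6 = 540
  D: 2 × 9 × 7 = 126
  E: 4 × 10 × 10 = 400
  F: 3 × 2 × 4 = 24
  G: 1 × 2 × 2 = 4
  H: 6 × 10 × 2 = 120
After action: E → 4 × 4 × 10 = 160.
Revised RPNs: C=540, E=160, D=126, H=120, B=96, A=36, F=24, G=4.
Highest is now C (540).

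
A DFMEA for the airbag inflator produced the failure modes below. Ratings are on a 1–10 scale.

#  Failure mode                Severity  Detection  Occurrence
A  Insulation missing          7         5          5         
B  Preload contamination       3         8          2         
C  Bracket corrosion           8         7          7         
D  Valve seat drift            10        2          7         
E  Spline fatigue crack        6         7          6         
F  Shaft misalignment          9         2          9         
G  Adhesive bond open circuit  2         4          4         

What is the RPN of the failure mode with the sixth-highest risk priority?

RPN = Severity × Occurrence × Detection:
  A: 7 × 5 × 5 = 175
  B: 3 × 2 × 8 = 48
  C: 8 × 7 × 7 = 392
  D: 10 × 7 × 2 = 140
  E: 6 × 6 × 7 = 252
  F: 9 × 9 × 2 = 162
  G: 2 × 4 × 4 = 32
Sorted descending: 392, 252, 175, 162, 140, 48, 32.
The sixth-highest RPN is 48 (B).

48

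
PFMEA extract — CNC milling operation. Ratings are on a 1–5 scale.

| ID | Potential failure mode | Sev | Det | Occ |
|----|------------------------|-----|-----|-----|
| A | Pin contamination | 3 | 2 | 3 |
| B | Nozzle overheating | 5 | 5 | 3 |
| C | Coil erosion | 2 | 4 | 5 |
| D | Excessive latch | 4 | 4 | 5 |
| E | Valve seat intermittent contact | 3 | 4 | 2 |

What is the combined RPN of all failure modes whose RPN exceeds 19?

219

RPN = Severity × Occurrence × Detection:
  A: 3 × 3 × 2 = 18
  B: 5 × 3 × 5 = 75
  C: 2 × 5 × 4 = 40
  D: 4 × 5 × 4 = 80
  E: 3 × 2 × 4 = 24
RPN > 19: B (75), C (40), D (80), E (24).
Sum: 75 + 40 + 80 + 24 = 219.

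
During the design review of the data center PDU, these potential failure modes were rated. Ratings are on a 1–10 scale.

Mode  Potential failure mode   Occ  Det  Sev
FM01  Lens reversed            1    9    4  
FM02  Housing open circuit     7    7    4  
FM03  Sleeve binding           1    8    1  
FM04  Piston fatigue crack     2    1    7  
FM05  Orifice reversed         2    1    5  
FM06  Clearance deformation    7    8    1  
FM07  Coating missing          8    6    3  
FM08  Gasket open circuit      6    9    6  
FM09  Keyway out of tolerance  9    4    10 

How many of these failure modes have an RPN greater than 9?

8

RPN = Severity × Occurrence × Detection:
  FM01: 4 × 1 × 9 = 36
  FM02: 4 × 7 × 7 = 196
  FM03: 1 × 1 × 8 = 8
  FM04: 7 × 2 × 1 = 14
  FM05: 5 × 2 × 1 = 10
  FM06: 1 × 7 × 8 = 56
  FM07: 3 × 8 × 6 = 144
  FM08: 6 × 6 × 9 = 324
  FM09: 10 × 9 × 4 = 360
Modes with RPN > 9: FM01 (36), FM02 (196), FM04 (14), FM05 (10), FM06 (56), FM07 (144), FM08 (324), FM09 (360) → 8.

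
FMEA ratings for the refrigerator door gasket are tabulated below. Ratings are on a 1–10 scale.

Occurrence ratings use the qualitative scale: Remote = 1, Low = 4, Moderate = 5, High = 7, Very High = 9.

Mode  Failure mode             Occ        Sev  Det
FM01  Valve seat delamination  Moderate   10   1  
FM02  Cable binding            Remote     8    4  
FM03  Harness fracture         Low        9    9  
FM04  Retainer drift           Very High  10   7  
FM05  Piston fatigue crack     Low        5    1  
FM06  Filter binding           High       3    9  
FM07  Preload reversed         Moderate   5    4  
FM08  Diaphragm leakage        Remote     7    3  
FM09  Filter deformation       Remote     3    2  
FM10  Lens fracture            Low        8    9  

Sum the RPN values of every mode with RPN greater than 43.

1581

RPN = Severity × Occurrence × Detection:
  FM01: 10 × 5 × 1 = 50
  FM02: 8 × 1 × 4 = 32
  FM03: 9 × 4 × 9 = 324
  FM04: 10 × 9 × 7 = 630
  FM05: 5 × 4 × 1 = 20
  FM06: 3 × 7 × 9 = 189
  FM07: 5 × 5 × 4 = 100
  FM08: 7 × 1 × 3 = 21
  FM09: 3 × 1 × 2 = 6
  FM10: 8 × 4 × 9 = 288
RPN > 43: FM01 (50), FM03 (324), FM04 (630), FM06 (189), FM07 (100), FM10 (288).
Sum: 50 + 324 + 630 + 189 + 100 + 288 = 1581.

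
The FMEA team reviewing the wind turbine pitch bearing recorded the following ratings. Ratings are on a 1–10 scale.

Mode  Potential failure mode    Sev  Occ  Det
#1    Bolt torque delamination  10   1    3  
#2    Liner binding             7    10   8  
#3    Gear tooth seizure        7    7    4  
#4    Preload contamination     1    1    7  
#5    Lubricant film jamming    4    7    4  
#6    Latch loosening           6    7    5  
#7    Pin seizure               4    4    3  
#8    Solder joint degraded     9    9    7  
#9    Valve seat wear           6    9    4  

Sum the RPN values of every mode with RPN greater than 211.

RPN = Severity × Occurrence × Detection:
  #1: 10 × 1 × 3 = 30
  #2: 7 × 10 × 8 = 560
  #3: 7 × 7 × 4 = 196
  #4: 1 × 1 × 7 = 7
  #5: 4 × 7 × 4 = 112
  #6: 6 × 7 × 5 = 210
  #7: 4 × 4 × 3 = 48
  #8: 9 × 9 × 7 = 567
  #9: 6 × 9 × 4 = 216
RPN > 211: #2 (560), #8 (567), #9 (216).
Sum: 560 + 567 + 216 = 1343.

1343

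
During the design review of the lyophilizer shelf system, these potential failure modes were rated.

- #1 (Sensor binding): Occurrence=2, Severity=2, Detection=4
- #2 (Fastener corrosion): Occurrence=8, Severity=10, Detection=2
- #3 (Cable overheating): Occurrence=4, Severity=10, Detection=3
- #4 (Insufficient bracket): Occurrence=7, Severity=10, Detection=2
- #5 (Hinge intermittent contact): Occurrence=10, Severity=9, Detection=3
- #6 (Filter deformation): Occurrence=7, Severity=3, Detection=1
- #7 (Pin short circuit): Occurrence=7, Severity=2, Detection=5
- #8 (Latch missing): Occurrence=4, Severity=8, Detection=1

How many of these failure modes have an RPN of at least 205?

1

RPN = Severity × Occurrence × Detection:
  #1: 2 × 2 × 4 = 16
  #2: 10 × 8 × 2 = 160
  #3: 10 × 4 × 3 = 120
  #4: 10 × 7 × 2 = 140
  #5: 9 × 10 × 3 = 270
  #6: 3 × 7 × 1 = 21
  #7: 2 × 7 × 5 = 70
  #8: 8 × 4 × 1 = 32
Modes with RPN ≥ 205: #5 (270) → 1.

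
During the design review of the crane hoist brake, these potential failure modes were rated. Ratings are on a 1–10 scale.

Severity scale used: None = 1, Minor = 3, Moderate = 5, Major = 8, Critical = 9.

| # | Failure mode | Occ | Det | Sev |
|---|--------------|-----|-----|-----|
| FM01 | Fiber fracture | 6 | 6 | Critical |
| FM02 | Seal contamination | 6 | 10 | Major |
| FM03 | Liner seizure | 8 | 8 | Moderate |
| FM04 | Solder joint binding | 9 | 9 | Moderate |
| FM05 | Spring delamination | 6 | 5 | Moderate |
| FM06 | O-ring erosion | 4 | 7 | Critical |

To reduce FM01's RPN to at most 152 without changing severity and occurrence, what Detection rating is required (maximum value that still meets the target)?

2

FM01: S=9, O=6, D=6 → current RPN = 324.
Fixed product = 54. Need 54 × D ≤ 152, so D ≤ 152/54 = 2.81.
Maximum integer Detection rating = 2 (gives RPN 108; D=3 would give 162 > 152).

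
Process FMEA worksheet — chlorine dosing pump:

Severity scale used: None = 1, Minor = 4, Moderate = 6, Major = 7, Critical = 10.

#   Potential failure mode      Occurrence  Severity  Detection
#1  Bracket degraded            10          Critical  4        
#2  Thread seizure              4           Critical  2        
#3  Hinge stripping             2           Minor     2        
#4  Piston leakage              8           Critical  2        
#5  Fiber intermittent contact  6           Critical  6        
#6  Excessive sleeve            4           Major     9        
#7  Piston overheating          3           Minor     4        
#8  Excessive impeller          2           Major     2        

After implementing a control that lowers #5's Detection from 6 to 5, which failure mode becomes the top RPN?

RPN = Severity × Occurrence × Detection:
  #1: 10 × 10 × 4 = 400
  #2: 10 × 4 × 2 = 80
  #3: 4 × 2 × 2 = 16
  #4: 10 × 8 × 2 = 160
  #5: 10 × 6 × 6 = 360
  #6: 7 × 4 × 9 = 252
  #7: 4 × 3 × 4 = 48
  #8: 7 × 2 × 2 = 28
After action: #5 → 10 × 6 × 5 = 300.
Revised RPNs: #1=400, #5=300, #6=252, #4=160, #2=80, #7=48, #8=28, #3=16.
Highest is now #1 (400).

#1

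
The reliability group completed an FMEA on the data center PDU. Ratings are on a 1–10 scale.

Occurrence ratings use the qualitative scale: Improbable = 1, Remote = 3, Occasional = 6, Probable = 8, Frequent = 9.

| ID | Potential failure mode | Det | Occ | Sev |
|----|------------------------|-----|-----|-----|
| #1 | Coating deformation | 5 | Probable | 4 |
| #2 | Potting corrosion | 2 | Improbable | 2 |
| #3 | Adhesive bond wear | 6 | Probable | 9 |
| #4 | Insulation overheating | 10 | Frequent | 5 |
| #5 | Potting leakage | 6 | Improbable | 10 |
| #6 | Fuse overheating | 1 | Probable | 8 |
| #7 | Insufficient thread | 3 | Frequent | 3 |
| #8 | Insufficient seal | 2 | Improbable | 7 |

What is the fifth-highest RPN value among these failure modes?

64

RPN = Severity × Occurrence × Detection:
  #1: 4 × 8 × 5 = 160
  #2: 2 × 1 × 2 = 4
  #3: 9 × 8 × 6 = 432
  #4: 5 × 9 × 10 = 450
  #5: 10 × 1 × 6 = 60
  #6: 8 × 8 × 1 = 64
  #7: 3 × 9 × 3 = 81
  #8: 7 × 1 × 2 = 14
Sorted descending: 450, 432, 160, 81, 64, 60, 14, 4.
The fifth-highest RPN is 64 (#6).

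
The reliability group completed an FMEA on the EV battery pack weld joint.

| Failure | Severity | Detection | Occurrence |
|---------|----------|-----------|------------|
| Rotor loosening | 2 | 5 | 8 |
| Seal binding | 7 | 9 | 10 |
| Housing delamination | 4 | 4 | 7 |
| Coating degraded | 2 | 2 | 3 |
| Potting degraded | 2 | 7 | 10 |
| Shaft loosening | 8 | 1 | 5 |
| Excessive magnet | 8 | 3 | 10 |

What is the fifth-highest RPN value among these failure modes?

RPN = Severity × Occurrence × Detection:
  Rotor loosening: 2 × 8 × 5 = 80
  Seal binding: 7 × 10 × 9 = 630
  Housing delamination: 4 × 7 × 4 = 112
  Coating degraded: 2 × 3 × 2 = 12
  Potting degraded: 2 × 10 × 7 = 140
  Shaft loosening: 8 × 5 × 1 = 40
  Excessive magnet: 8 × 10 × 3 = 240
Sorted descending: 630, 240, 140, 112, 80, 40, 12.
The fifth-highest RPN is 80 (Rotor loosening).

80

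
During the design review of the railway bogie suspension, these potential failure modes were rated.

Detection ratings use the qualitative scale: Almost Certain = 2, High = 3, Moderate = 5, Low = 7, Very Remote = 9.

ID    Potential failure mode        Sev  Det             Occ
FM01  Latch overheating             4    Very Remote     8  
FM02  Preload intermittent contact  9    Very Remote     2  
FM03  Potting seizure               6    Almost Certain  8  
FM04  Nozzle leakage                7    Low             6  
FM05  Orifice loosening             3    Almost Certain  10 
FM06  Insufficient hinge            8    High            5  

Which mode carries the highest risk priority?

RPN = Severity × Occurrence × Detection:
  FM01: 4 × 8 × 9 = 288
  FM02: 9 × 2 × 9 = 162
  FM03: 6 × 8 × 2 = 96
  FM04: 7 × 6 × 7 = 294
  FM05: 3 × 10 × 2 = 60
  FM06: 8 × 5 × 3 = 120
Highest RPN is 294 → FM04.

FM04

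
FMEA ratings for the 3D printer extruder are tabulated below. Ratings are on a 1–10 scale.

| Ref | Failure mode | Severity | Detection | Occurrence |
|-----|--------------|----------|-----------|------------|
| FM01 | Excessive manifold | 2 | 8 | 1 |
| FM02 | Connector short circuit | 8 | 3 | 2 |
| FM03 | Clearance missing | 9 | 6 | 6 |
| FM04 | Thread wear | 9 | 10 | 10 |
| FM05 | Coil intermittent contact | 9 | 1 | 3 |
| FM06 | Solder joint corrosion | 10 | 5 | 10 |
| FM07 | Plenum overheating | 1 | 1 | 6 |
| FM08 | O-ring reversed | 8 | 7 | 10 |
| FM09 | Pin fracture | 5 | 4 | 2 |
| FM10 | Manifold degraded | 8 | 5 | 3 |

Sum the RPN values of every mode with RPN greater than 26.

2519

RPN = Severity × Occurrence × Detection:
  FM01: 2 × 1 × 8 = 16
  FM02: 8 × 2 × 3 = 48
  FM03: 9 × 6 × 6 = 324
  FM04: 9 × 10 × 10 = 900
  FM05: 9 × 3 × 1 = 27
  FM06: 10 × 10 × 5 = 500
  FM07: 1 × 6 × 1 = 6
  FM08: 8 × 10 × 7 = 560
  FM09: 5 × 2 × 4 = 40
  FM10: 8 × 3 × 5 = 120
RPN > 26: FM02 (48), FM03 (324), FM04 (900), FM05 (27), FM06 (500), FM08 (560), FM09 (40), FM10 (120).
Sum: 48 + 324 + 900 + 27 + 500 + 560 + 40 + 120 = 2519.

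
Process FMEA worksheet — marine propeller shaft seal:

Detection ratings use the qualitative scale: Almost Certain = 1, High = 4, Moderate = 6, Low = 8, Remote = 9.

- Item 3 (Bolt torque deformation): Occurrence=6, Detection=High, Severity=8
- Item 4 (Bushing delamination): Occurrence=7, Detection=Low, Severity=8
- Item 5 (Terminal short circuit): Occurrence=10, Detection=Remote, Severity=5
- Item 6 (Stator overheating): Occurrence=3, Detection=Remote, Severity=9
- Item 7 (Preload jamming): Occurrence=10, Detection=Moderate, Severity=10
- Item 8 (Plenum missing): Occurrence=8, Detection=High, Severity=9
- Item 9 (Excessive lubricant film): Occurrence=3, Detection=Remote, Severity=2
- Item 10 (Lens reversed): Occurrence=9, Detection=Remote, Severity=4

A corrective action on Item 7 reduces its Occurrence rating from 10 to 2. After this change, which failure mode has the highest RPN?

Item 5

RPN = Severity × Occurrence × Detection:
  Item 3: 8 × 6 × 4 = 192
  Item 4: 8 × 7 × 8 = 448
  Item 5: 5 × 10 × 9 = 450
  Item 6: 9 × 3 × 9 = 243
  Item 7: 10 × 10 × 6 = 600
  Item 8: 9 × 8 × 4 = 288
  Item 9: 2 × 3 × 9 = 54
  Item 10: 4 × 9 × 9 = 324
After action: Item 7 → 10 × 2 × 6 = 120.
Revised RPNs: Item 5=450, Item 4=448, Item 10=324, Item 8=288, Item 6=243, Item 3=192, Item 7=120, Item 9=54.
Highest is now Item 5 (450).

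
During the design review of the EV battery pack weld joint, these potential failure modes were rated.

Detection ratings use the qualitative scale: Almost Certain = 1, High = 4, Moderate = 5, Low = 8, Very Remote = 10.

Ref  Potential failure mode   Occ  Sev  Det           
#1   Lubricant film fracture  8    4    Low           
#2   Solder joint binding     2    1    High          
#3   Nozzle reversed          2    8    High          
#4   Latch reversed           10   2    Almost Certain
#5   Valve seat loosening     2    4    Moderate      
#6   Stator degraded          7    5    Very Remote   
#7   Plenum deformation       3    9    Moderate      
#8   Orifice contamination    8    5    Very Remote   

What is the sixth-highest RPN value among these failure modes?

40

RPN = Severity × Occurrence × Detection:
  #1: 4 × 8 × 8 = 256
  #2: 1 × 2 × 4 = 8
  #3: 8 × 2 × 4 = 64
  #4: 2 × 10 × 1 = 20
  #5: 4 × 2 × 5 = 40
  #6: 5 × 7 × 10 = 350
  #7: 9 × 3 × 5 = 135
  #8: 5 × 8 × 10 = 400
Sorted descending: 400, 350, 256, 135, 64, 40, 20, 8.
The sixth-highest RPN is 40 (#5).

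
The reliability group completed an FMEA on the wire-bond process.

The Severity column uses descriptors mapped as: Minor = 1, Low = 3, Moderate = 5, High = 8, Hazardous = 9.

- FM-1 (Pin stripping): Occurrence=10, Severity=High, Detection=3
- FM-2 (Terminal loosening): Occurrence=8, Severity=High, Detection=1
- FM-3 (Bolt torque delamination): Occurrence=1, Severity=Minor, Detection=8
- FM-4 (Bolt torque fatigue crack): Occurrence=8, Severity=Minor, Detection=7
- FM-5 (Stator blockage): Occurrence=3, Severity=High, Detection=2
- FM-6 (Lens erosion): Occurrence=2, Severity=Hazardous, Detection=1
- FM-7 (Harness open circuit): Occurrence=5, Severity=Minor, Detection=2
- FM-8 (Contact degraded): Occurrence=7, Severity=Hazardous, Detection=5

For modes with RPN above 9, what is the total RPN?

RPN = Severity × Occurrence × Detection:
  FM-1: 8 × 10 × 3 = 240
  FM-2: 8 × 8 × 1 = 64
  FM-3: 1 × 1 × 8 = 8
  FM-4: 1 × 8 × 7 = 56
  FM-5: 8 × 3 × 2 = 48
  FM-6: 9 × 2 × 1 = 18
  FM-7: 1 × 5 × 2 = 10
  FM-8: 9 × 7 × 5 = 315
RPN > 9: FM-1 (240), FM-2 (64), FM-4 (56), FM-5 (48), FM-6 (18), FM-7 (10), FM-8 (315).
Sum: 240 + 64 + 56 + 48 + 18 + 10 + 315 = 751.

751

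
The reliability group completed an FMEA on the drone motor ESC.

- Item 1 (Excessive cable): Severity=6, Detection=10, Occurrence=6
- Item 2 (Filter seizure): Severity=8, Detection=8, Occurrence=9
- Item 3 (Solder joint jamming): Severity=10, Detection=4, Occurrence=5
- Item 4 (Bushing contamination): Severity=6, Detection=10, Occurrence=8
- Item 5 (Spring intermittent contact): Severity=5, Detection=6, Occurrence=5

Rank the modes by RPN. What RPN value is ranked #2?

RPN = Severity × Occurrence × Detection:
  Item 1: 6 × 6 × 10 = 360
  Item 2: 8 × 9 × 8 = 576
  Item 3: 10 × 5 × 4 = 200
  Item 4: 6 × 8 × 10 = 480
  Item 5: 5 × 5 × 6 = 150
Sorted descending: 576, 480, 360, 200, 150.
The second-highest RPN is 480 (Item 4).

480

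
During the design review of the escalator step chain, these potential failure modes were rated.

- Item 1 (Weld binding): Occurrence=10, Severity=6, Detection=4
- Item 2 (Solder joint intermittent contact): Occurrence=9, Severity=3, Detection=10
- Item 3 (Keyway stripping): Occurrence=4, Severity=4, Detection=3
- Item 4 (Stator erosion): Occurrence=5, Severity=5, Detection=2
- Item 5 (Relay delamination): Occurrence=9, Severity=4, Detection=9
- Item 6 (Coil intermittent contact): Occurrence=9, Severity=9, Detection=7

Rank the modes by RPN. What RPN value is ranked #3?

270

RPN = Severity × Occurrence × Detection:
  Item 1: 6 × 10 × 4 = 240
  Item 2: 3 × 9 × 10 = 270
  Item 3: 4 × 4 × 3 = 48
  Item 4: 5 × 5 × 2 = 50
  Item 5: 4 × 9 × 9 = 324
  Item 6: 9 × 9 × 7 = 567
Sorted descending: 567, 324, 270, 240, 50, 48.
The third-highest RPN is 270 (Item 2).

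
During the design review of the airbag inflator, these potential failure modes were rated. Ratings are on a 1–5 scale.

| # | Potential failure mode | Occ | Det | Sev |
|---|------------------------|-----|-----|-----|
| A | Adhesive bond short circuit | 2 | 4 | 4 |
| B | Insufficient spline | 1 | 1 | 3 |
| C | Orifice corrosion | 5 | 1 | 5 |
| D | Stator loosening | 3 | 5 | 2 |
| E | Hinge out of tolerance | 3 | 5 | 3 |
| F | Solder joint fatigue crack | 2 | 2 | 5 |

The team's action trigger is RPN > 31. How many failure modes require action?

RPN = Severity × Occurrence × Detection:
  A: 4 × 2 × 4 = 32
  B: 3 × 1 × 1 = 3
  C: 5 × 5 × 1 = 25
  D: 2 × 3 × 5 = 30
  E: 3 × 3 × 5 = 45
  F: 5 × 2 × 2 = 20
Modes with RPN > 31: A (32), E (45) → 2.

2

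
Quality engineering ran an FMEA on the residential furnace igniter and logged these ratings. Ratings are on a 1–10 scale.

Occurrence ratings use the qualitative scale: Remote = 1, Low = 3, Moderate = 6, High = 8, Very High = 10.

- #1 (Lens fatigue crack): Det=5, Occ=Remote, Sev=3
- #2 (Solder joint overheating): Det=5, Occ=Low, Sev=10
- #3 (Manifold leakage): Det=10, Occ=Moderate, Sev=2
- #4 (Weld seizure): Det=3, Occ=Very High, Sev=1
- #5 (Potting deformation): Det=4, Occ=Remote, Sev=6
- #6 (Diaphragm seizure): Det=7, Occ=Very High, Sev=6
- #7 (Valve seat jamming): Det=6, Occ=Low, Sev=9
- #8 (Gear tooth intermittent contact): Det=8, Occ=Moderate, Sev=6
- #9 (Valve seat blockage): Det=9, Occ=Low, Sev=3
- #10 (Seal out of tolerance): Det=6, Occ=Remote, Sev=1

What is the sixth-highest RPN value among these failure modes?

81

RPN = Severity × Occurrence × Detection:
  #1: 3 × 1 × 5 = 15
  #2: 10 × 3 × 5 = 150
  #3: 2 × 6 × 10 = 120
  #4: 1 × 10 × 3 = 30
  #5: 6 × 1 × 4 = 24
  #6: 6 × 10 × 7 = 420
  #7: 9 × 3 × 6 = 162
  #8: 6 × 6 × 8 = 288
  #9: 3 × 3 × 9 = 81
  #10: 1 × 1 × 6 = 6
Sorted descending: 420, 288, 162, 150, 120, 81, 30, 24, 15, 6.
The sixth-highest RPN is 81 (#9).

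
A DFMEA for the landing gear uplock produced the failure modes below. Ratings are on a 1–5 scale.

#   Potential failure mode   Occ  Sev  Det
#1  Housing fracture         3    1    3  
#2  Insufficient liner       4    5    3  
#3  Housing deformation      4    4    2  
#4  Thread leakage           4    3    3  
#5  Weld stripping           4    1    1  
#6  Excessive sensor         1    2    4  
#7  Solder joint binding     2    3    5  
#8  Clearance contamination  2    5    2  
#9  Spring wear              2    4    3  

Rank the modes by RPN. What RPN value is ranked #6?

RPN = Severity × Occurrence × Detection:
  #1: 1 × 3 × 3 = 9
  #2: 5 × 4 × 3 = 60
  #3: 4 × 4 × 2 = 32
  #4: 3 × 4 × 3 = 36
  #5: 1 × 4 × 1 = 4
  #6: 2 × 1 × 4 = 8
  #7: 3 × 2 × 5 = 30
  #8: 5 × 2 × 2 = 20
  #9: 4 × 2 × 3 = 24
Sorted descending: 60, 36, 32, 30, 24, 20, 9, 8, 4.
The sixth-highest RPN is 20 (#8).

20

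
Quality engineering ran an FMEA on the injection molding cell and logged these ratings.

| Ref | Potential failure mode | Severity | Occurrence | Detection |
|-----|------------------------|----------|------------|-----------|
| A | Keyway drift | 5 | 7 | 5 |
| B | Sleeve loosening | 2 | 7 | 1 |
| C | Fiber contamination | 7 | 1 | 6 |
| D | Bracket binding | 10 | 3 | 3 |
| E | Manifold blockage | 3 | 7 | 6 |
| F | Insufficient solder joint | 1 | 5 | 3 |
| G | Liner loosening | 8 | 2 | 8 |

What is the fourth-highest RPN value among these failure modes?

RPN = Severity × Occurrence × Detection:
  A: 5 × 7 × 5 = 175
  B: 2 × 7 × 1 = 14
  C: 7 × 1 × 6 = 42
  D: 10 × 3 × 3 = 90
  E: 3 × 7 × 6 = 126
  F: 1 × 5 × 3 = 15
  G: 8 × 2 × 8 = 128
Sorted descending: 175, 128, 126, 90, 42, 15, 14.
The fourth-highest RPN is 90 (D).

90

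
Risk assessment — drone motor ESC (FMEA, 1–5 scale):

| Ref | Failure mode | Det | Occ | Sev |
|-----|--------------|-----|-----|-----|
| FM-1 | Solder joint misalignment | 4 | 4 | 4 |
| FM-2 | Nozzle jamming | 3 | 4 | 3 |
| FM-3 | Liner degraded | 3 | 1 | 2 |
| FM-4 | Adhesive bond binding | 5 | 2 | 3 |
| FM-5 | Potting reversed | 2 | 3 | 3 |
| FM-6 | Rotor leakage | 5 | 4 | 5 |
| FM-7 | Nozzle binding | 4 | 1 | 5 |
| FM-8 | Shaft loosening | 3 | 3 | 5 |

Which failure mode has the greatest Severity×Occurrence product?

FM-6

Criticality = Severity × Occurrence:
  FM-1: 4 × 4 = 16
  FM-2: 3 × 4 = 12
  FM-3: 2 × 1 = 2
  FM-4: 3 × 2 = 6
  FM-5: 3 × 3 = 9
  FM-6: 5 × 4 = 20
  FM-7: 5 × 1 = 5
  FM-8: 5 × 3 = 15
Highest criticality is 20 → FM-6.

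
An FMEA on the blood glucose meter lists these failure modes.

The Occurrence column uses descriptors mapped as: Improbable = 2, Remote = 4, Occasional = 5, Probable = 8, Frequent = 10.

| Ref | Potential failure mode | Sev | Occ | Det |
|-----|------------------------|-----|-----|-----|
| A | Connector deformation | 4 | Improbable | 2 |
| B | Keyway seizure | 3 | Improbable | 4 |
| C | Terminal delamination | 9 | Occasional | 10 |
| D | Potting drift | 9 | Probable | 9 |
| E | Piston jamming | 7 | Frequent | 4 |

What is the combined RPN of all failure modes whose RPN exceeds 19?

1402

RPN = Severity × Occurrence × Detection:
  A: 4 × 2 × 2 = 16
  B: 3 × 2 × 4 = 24
  C: 9 × 5 × 10 = 450
  D: 9 × 8 × 9 = 648
  E: 7 × 10 × 4 = 280
RPN > 19: B (24), C (450), D (648), E (280).
Sum: 24 + 450 + 648 + 280 = 1402.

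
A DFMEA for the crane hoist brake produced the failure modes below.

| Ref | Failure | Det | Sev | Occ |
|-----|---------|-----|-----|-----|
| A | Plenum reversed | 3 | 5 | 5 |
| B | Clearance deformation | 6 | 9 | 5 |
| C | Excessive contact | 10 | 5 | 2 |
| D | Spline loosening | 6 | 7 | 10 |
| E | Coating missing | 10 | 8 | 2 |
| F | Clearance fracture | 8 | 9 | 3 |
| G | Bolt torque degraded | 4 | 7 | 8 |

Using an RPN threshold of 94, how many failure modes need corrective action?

RPN = Severity × Occurrence × Detection:
  A: 5 × 5 × 3 = 75
  B: 9 × 5 × 6 = 270
  C: 5 × 2 × 10 = 100
  D: 7 × 10 × 6 = 420
  E: 8 × 2 × 10 = 160
  F: 9 × 3 × 8 = 216
  G: 7 × 8 × 4 = 224
Modes with RPN ≥ 94: B (270), C (100), D (420), E (160), F (216), G (224) → 6.

6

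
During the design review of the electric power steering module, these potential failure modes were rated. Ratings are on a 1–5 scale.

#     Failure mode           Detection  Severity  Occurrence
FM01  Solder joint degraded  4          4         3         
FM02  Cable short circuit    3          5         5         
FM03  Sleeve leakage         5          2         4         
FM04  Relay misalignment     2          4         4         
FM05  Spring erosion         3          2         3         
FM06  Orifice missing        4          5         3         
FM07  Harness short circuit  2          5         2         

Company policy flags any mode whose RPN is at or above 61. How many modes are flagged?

1

RPN = Severity × Occurrence × Detection:
  FM01: 4 × 3 × 4 = 48
  FM02: 5 × 5 × 3 = 75
  FM03: 2 × 4 × 5 = 40
  FM04: 4 × 4 × 2 = 32
  FM05: 2 × 3 × 3 = 18
  FM06: 5 × 3 × 4 = 60
  FM07: 5 × 2 × 2 = 20
Modes with RPN ≥ 61: FM02 (75) → 1.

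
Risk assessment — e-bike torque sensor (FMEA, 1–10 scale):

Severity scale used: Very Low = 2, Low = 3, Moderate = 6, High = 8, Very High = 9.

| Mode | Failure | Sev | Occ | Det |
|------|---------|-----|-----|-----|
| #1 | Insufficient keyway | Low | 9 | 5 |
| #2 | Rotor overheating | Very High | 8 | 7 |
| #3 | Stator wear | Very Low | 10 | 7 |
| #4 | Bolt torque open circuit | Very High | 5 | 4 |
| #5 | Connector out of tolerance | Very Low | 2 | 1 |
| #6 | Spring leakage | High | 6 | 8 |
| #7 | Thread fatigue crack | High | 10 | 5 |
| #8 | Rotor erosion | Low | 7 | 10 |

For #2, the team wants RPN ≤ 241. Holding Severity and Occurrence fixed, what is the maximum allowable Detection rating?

#2: S=9, O=8, D=7 → current RPN = 504.
Fixed product = 72. Need 72 × D ≤ 241, so D ≤ 241/72 = 3.35.
Maximum integer Detection rating = 3 (gives RPN 216; D=4 would give 288 > 241).

3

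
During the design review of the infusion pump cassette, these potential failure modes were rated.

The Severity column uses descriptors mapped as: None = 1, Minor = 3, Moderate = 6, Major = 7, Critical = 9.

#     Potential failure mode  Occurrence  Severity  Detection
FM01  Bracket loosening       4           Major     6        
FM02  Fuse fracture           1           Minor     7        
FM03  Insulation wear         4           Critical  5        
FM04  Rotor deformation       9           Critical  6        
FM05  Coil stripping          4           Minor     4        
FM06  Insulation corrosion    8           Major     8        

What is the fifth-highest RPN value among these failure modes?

RPN = Severity × Occurrence × Detection:
  FM01: 7 × 4 × 6 = 168
  FM02: 3 × 1 × 7 = 21
  FM03: 9 × 4 × 5 = 180
  FM04: 9 × 9 × 6 = 486
  FM05: 3 × 4 × 4 = 48
  FM06: 7 × 8 × 8 = 448
Sorted descending: 486, 448, 180, 168, 48, 21.
The fifth-highest RPN is 48 (FM05).

48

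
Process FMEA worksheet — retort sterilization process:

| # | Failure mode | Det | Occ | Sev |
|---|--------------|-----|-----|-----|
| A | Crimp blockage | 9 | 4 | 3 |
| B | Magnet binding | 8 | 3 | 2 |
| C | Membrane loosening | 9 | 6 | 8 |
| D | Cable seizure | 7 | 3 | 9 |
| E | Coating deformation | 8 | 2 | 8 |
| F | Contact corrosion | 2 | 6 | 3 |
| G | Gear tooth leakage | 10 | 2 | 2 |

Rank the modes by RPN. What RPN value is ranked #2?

RPN = Severity × Occurrence × Detection:
  A: 3 × 4 × 9 = 108
  B: 2 × 3 × 8 = 48
  C: 8 × 6 × 9 = 432
  D: 9 × 3 × 7 = 189
  E: 8 × 2 × 8 = 128
  F: 3 × 6 × 2 = 36
  G: 2 × 2 × 10 = 40
Sorted descending: 432, 189, 128, 108, 48, 40, 36.
The second-highest RPN is 189 (D).

189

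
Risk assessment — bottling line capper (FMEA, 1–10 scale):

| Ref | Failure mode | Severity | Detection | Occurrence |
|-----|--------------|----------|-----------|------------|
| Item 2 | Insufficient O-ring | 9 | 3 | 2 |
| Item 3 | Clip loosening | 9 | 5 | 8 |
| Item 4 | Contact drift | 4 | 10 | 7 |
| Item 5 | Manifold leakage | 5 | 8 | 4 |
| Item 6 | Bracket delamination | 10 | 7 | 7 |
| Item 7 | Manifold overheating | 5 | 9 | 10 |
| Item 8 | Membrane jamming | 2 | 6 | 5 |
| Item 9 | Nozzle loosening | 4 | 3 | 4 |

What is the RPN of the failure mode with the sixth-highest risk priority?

RPN = Severity × Occurrence × Detection:
  Item 2: 9 × 2 × 3 = 54
  Item 3: 9 × 8 × 5 = 360
  Item 4: 4 × 7 × 10 = 280
  Item 5: 5 × 4 × 8 = 160
  Item 6: 10 × 7 × 7 = 490
  Item 7: 5 × 10 × 9 = 450
  Item 8: 2 × 5 × 6 = 60
  Item 9: 4 × 4 × 3 = 48
Sorted descending: 490, 450, 360, 280, 160, 60, 54, 48.
The sixth-highest RPN is 60 (Item 8).

60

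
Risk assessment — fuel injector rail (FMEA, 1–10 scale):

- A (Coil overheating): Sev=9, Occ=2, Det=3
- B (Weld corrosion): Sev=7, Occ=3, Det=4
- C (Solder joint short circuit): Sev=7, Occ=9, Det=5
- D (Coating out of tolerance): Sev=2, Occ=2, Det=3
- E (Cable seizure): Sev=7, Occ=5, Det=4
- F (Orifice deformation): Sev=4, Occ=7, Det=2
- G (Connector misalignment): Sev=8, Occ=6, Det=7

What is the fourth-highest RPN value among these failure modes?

RPN = Severity × Occurrence × Detection:
  A: 9 × 2 × 3 = 54
  B: 7 × 3 × 4 = 84
  C: 7 × 9 × 5 = 315
  D: 2 × 2 × 3 = 12
  E: 7 × 5 × 4 = 140
  F: 4 × 7 × 2 = 56
  G: 8 × 6 × 7 = 336
Sorted descending: 336, 315, 140, 84, 56, 54, 12.
The fourth-highest RPN is 84 (B).

84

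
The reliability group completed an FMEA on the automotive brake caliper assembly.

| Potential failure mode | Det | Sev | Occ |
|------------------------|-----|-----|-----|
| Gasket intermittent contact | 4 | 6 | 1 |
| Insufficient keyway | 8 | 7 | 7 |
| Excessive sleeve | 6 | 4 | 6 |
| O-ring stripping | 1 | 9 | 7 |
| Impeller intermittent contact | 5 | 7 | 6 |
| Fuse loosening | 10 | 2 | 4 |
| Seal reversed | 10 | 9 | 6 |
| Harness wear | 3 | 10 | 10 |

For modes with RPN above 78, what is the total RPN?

1666

RPN = Severity × Occurrence × Detection:
  Gasket intermittent contact: 6 × 1 × 4 = 24
  Insufficient keyway: 7 × 7 × 8 = 392
  Excessive sleeve: 4 × 6 × 6 = 144
  O-ring stripping: 9 × 7 × 1 = 63
  Impeller intermittent contact: 7 × 6 × 5 = 210
  Fuse loosening: 2 × 4 × 10 = 80
  Seal reversed: 9 × 6 × 10 = 540
  Harness wear: 10 × 10 × 3 = 300
RPN > 78: Insufficient keyway (392), Excessive sleeve (144), Impeller intermittent contact (210), Fuse loosening (80), Seal reversed (540), Harness wear (300).
Sum: 392 + 144 + 210 + 80 + 540 + 300 = 1666.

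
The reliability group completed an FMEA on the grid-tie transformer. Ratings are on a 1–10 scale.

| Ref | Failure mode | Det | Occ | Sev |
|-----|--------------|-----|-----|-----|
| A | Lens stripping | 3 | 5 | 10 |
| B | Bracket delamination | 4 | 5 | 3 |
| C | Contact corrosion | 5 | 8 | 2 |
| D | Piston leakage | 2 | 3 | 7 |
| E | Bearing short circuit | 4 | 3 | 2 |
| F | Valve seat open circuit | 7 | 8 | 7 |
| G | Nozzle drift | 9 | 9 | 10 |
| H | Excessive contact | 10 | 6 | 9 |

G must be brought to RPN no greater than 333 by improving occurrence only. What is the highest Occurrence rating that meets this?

G: S=10, O=9, D=9 → current RPN = 810.
Fixed product = 90. Need 90 × O ≤ 333, so O ≤ 333/90 = 3.70.
Maximum integer Occurrence rating = 3 (gives RPN 270; O=4 would give 360 > 333).

3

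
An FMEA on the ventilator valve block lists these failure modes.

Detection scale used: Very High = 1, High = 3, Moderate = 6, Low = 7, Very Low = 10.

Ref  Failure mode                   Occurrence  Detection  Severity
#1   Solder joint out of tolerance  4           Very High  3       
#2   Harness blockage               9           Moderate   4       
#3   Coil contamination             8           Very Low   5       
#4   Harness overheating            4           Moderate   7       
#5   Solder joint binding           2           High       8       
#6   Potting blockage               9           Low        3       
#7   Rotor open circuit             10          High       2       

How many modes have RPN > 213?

2

RPN = Severity × Occurrence × Detection:
  #1: 3 × 4 × 1 = 12
  #2: 4 × 9 × 6 = 216
  #3: 5 × 8 × 10 = 400
  #4: 7 × 4 × 6 = 168
  #5: 8 × 2 × 3 = 48
  #6: 3 × 9 × 7 = 189
  #7: 2 × 10 × 3 = 60
Modes with RPN > 213: #2 (216), #3 (400) → 2.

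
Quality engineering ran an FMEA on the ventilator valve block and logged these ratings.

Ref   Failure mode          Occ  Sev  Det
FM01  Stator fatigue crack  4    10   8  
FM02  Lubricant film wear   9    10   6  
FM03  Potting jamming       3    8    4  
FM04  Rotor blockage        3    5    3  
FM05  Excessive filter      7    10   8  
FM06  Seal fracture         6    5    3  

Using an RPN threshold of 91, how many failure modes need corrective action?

4

RPN = Severity × Occurrence × Detection:
  FM01: 10 × 4 × 8 = 320
  FM02: 10 × 9 × 6 = 540
  FM03: 8 × 3 × 4 = 96
  FM04: 5 × 3 × 3 = 45
  FM05: 10 × 7 × 8 = 560
  FM06: 5 × 6 × 3 = 90
Modes with RPN ≥ 91: FM01 (320), FM02 (540), FM03 (96), FM05 (560) → 4.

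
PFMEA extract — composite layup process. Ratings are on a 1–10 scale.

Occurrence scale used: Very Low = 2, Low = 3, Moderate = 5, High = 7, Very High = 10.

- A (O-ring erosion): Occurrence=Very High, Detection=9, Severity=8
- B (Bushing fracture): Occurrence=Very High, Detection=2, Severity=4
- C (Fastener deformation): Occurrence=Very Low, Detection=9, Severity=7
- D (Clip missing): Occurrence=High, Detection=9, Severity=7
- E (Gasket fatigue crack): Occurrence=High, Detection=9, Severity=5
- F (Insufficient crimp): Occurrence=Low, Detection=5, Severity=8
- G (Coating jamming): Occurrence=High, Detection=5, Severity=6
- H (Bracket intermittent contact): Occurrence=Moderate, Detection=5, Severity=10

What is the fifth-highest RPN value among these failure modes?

210

RPN = Severity × Occurrence × Detection:
  A: 8 × 10 × 9 = 720
  B: 4 × 10 × 2 = 80
  C: 7 × 2 × 9 = 126
  D: 7 × 7 × 9 = 441
  E: 5 × 7 × 9 = 315
  F: 8 × 3 × 5 = 120
  G: 6 × 7 × 5 = 210
  H: 10 × 5 × 5 = 250
Sorted descending: 720, 441, 315, 250, 210, 126, 120, 80.
The fifth-highest RPN is 210 (G).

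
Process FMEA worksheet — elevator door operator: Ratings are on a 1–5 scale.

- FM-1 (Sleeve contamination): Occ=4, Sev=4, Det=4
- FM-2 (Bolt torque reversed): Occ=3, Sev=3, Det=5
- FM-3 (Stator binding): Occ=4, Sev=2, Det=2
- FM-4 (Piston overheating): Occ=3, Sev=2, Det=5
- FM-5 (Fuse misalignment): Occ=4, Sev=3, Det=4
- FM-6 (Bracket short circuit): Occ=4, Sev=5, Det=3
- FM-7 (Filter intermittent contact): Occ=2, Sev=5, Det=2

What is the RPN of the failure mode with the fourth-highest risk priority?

RPN = Severity × Occurrence × Detection:
  FM-1: 4 × 4 × 4 = 64
  FM-2: 3 × 3 × 5 = 45
  FM-3: 2 × 4 × 2 = 16
  FM-4: 2 × 3 × 5 = 30
  FM-5: 3 × 4 × 4 = 48
  FM-6: 5 × 4 × 3 = 60
  FM-7: 5 × 2 × 2 = 20
Sorted descending: 64, 60, 48, 45, 30, 20, 16.
The fourth-highest RPN is 45 (FM-2).

45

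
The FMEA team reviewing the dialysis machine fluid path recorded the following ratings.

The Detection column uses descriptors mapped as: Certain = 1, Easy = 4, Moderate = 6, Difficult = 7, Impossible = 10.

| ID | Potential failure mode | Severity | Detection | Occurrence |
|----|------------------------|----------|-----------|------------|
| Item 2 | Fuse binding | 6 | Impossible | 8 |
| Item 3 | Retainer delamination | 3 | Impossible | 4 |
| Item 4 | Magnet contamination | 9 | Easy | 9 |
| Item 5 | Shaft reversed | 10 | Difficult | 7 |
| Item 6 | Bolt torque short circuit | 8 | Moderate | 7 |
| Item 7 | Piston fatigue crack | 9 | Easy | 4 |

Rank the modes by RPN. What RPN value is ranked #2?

480

RPN = Severity × Occurrence × Detection:
  Item 2: 6 × 8 × 10 = 480
  Item 3: 3 × 4 × 10 = 120
  Item 4: 9 × 9 × 4 = 324
  Item 5: 10 × 7 × 7 = 490
  Item 6: 8 × 7 × 6 = 336
  Item 7: 9 × 4 × 4 = 144
Sorted descending: 490, 480, 336, 324, 144, 120.
The second-highest RPN is 480 (Item 2).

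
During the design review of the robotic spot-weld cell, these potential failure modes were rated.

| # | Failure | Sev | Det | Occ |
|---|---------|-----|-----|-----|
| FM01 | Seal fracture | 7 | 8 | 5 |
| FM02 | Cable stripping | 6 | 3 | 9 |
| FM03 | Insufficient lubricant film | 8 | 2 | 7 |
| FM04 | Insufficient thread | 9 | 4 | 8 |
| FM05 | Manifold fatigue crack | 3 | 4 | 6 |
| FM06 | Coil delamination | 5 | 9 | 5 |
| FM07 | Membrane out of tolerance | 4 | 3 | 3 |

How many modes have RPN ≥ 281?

1

RPN = Severity × Occurrence × Detection:
  FM01: 7 × 5 × 8 = 280
  FM02: 6 × 9 × 3 = 162
  FM03: 8 × 7 × 2 = 112
  FM04: 9 × 8 × 4 = 288
  FM05: 3 × 6 × 4 = 72
  FM06: 5 × 5 × 9 = 225
  FM07: 4 × 3 × 3 = 36
Modes with RPN ≥ 281: FM04 (288) → 1.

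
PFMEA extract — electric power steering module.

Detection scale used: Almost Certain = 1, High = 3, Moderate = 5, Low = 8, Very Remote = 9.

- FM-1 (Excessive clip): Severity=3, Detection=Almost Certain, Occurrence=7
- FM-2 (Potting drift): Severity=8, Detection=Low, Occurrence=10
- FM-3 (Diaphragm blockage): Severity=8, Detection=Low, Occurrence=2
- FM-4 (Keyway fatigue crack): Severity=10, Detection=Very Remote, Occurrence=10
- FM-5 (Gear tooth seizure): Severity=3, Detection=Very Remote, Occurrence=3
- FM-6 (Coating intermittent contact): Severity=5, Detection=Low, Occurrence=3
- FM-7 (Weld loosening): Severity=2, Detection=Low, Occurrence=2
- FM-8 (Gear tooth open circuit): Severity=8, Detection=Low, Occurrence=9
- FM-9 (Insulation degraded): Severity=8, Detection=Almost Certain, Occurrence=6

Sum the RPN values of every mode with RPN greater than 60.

2445

RPN = Severity × Occurrence × Detection:
  FM-1: 3 × 7 × 1 = 21
  FM-2: 8 × 10 × 8 = 640
  FM-3: 8 × 2 × 8 = 128
  FM-4: 10 × 10 × 9 = 900
  FM-5: 3 × 3 × 9 = 81
  FM-6: 5 × 3 × 8 = 120
  FM-7: 2 × 2 × 8 = 32
  FM-8: 8 × 9 × 8 = 576
  FM-9: 8 × 6 × 1 = 48
RPN > 60: FM-2 (640), FM-3 (128), FM-4 (900), FM-5 (81), FM-6 (120), FM-8 (576).
Sum: 640 + 128 + 900 + 81 + 120 + 576 = 2445.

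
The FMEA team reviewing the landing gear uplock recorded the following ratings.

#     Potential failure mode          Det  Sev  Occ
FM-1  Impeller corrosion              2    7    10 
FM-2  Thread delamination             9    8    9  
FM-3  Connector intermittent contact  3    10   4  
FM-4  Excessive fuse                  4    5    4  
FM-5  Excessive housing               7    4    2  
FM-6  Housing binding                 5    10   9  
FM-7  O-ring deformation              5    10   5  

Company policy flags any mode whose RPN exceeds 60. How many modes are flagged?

RPN = Severity × Occurrence × Detection:
  FM-1: 7 × 10 × 2 = 140
  FM-2: 8 × 9 × 9 = 648
  FM-3: 10 × 4 × 3 = 120
  FM-4: 5 × 4 × 4 = 80
  FM-5: 4 × 2 × 7 = 56
  FM-6: 10 × 9 × 5 = 450
  FM-7: 10 × 5 × 5 = 250
Modes with RPN > 60: FM-1 (140), FM-2 (648), FM-3 (120), FM-4 (80), FM-6 (450), FM-7 (250) → 6.

6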